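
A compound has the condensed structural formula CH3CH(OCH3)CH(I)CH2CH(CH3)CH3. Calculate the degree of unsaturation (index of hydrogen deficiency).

0

Atom tally by fragment:
  CH3 → C:1 H:3
  CH(OCH3) → C:2 H:4 O:1
  CH(I) → C:1 H:1 I:1
  CH2 → C:1 H:2
  CH(CH3) → C:2 H:4
  CH3 → C:1 H:3
Element totals:
  C: 8
  H: 17
  I: 1
  O: 1
Molecular formula: C8H17IO.
DoU = (2C + 2 + N − H − X) / 2 = (2·8 + 2 + 0 − 17 − 1) / 2 = 0.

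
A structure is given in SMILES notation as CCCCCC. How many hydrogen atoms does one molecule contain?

Atom tally by fragment:
  CH3 → C:1 H:3
  CH2 → C:1 H:2
  CH2 → C:1 H:2
  CH2 → C:1 H:2
  CH2 → C:1 H:2
  CH3 → C:1 H:3
Element totals:
  C: 6
  H: 14

14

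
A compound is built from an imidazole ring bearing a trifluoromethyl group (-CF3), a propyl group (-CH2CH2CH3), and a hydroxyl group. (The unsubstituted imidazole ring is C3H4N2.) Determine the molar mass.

194.16 g/mol

Atom tally by fragment:
  imidazole ring core → C:3 H:4 N:2
  (− 3 ring H displaced by substituents)
  + CF3 → C:1 F:3
  + CH2CH2CH3 → C:3 H:7
  + OH → O:1 H:1
Element totals:
  C: 7
  H: 9
  F: 3
  N: 2
  O: 1
Molecular formula: C7H9F3N2O.
  M = 7(12.011) + 9(1.008) + 3(18.998) + 2(14.007) + 15.999
    = 84.077 + 9.072 + 56.994 + 28.014 + 15.999 = 194.156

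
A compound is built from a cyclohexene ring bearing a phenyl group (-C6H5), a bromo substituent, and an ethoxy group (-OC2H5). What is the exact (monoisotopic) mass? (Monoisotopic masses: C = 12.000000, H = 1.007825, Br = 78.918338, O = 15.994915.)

Atom tally by fragment:
  cyclohexene ring core → C:6 H:10
  (− 3 ring H displaced by substituents)
  + C6H5 → C:6 H:5
  + Br → Br:1
  + OC2H5 → C:2 H:5 O:1
Element totals:
  C: 14
  H: 17
  Br: 1
  O: 1
Molecular formula: C14H17BrO.
  M = 14(12.0) + 17(1.007825) + 78.918338 + 15.994915
    = 168.000000 + 17.133025 + 78.918338 + 15.994915 = 280.046278

280.0463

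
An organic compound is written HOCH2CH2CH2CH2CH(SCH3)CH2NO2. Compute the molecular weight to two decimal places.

Atom tally by fragment:
  HOCH2CH2 → C:2 H:5 O:1
  CH2 → C:1 H:2
  CH2 → C:1 H:2
  CH(SCH3) → C:2 H:4 S:1
  CH2NO2 → C:1 H:2 N:1 O:2
Element totals:
  C: 7
  H: 15
  N: 1
  O: 3
  S: 1
Molecular formula: C7H15NO3S.
  M = 7(12.011) + 15(1.008) + 14.007 + 3(15.999) + 32.06
    = 84.077 + 15.120 + 14.007 + 47.997 + 32.060 = 193.261

193.26 g/mol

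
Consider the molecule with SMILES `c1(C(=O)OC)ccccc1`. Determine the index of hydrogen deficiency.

5

Atom tally by fragment:
  benzene ring core → C:6 H:6
  (− 1 ring H displaced by substituents)
  + COOCH3 → C:2 H:3 O:2
Element totals:
  C: 8
  H: 8
  O: 2
Molecular formula: C8H8O2.
DoU = (2C + 2 + N − H − X) / 2 = (2·8 + 2 + 0 − 8 − 0) / 2 = 5.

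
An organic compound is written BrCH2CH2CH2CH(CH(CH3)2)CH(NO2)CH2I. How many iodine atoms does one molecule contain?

1

Atom tally by fragment:
  BrCH2 → C:1 H:2 Br:1
  CH2 → C:1 H:2
  CH2 → C:1 H:2
  CH(CH(CH3)2) → C:4 H:8
  CH(NO2) → C:1 H:1 N:1 O:2
  CH2I → C:1 H:2 I:1
Element totals:
  C: 9
  H: 17
  Br: 1
  I: 1
  N: 1
  O: 2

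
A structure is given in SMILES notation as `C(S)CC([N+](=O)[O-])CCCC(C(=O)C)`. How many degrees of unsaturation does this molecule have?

2

Atom tally by fragment:
  HSCH2 → C:1 H:3 S:1
  CH2 → C:1 H:2
  CH(NO2) → C:1 H:1 N:1 O:2
  CH2 → C:1 H:2
  CH2 → C:1 H:2
  CH2 → C:1 H:2
  CH2COCH3 → C:3 H:5 O:1
Element totals:
  C: 9
  H: 17
  N: 1
  O: 3
  S: 1
Molecular formula: C9H17NO3S.
DoU = (2C + 2 + N − H − X) / 2 = (2·9 + 2 + 1 − 17 − 0) / 2 = 2.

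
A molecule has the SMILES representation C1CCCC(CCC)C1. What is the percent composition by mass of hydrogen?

Atom tally by fragment:
  cyclohexane ring core → C:6 H:12
  (− 1 ring H displaced by substituents)
  + CH2CH2CH3 → C:3 H:7
Element totals:
  C: 9
  H: 18
Molecular formula: C9H18.
Molar mass = 126.243 g/mol.
Mass from H: 18 × 1.008 = 18.144 g/mol.
%H = 18.144 / 126.243 × 100 = 14.37%.

14.37%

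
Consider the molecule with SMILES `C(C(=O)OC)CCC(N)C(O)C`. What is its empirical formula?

C8H17NO3

Atom tally by fragment:
  CH3OOCCH2 → C:3 H:5 O:2
  CH2 → C:1 H:2
  CH2 → C:1 H:2
  CH(NH2) → C:1 H:3 N:1
  CH(OH) → C:1 H:2 O:1
  CH3 → C:1 H:3
Element totals:
  C: 8
  H: 17
  N: 1
  O: 3
Molecular formula: C8H17NO3.
gcd of subscripts (8, 17, 1, 3) = 1, so the empirical formula equals the molecular formula.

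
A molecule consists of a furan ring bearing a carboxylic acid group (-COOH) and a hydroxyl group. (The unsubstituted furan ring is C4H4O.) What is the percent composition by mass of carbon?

46.89%

Atom tally by fragment:
  furan ring core → C:4 H:4 O:1
  (− 2 ring H displaced by substituents)
  + COOH → C:1 H:1 O:2
  + OH → O:1 H:1
Element totals:
  C: 5
  H: 4
  O: 4
Molecular formula: C5H4O4.
Molar mass = 128.083 g/mol.
Mass from C: 5 × 12.011 = 60.055 g/mol.
%C = 60.055 / 128.083 × 100 = 46.89%.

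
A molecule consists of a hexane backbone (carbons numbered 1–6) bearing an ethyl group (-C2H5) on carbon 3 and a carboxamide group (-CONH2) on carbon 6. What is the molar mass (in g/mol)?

157.26 g/mol

Atom tally by fragment:
  CH3 → C:1 H:3
  CH2 → C:1 H:2
  CH(C2H5) → C:3 H:6
  CH2 → C:1 H:2
  CH2 → C:1 H:2
  CH2CONH2 → C:2 H:4 O:1 N:1
Element totals:
  C: 9
  H: 19
  N: 1
  O: 1
Molecular formula: C9H19NO.
  M = 9(12.011) + 19(1.008) + 14.007 + 15.999
    = 108.099 + 19.152 + 14.007 + 15.999 = 157.257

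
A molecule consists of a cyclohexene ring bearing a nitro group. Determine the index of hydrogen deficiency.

3

Atom tally by fragment:
  cyclohexene ring core → C:6 H:10
  (− 1 ring H displaced by substituents)
  + NO2 → N:1 O:2
Element totals:
  C: 6
  H: 9
  N: 1
  O: 2
Molecular formula: C6H9NO2.
DoU = (2C + 2 + N − H − X) / 2 = (2·6 + 2 + 1 − 9 − 0) / 2 = 3.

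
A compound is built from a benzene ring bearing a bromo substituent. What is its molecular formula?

Atom tally by fragment:
  benzene ring core → C:6 H:6
  (− 1 ring H displaced by substituents)
  + Br → Br:1
Element totals:
  C: 6
  H: 5
  Br: 1

C6H5Br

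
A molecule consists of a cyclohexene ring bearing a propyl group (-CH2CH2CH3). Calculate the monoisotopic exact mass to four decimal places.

124.1252

Atom tally by fragment:
  cyclohexene ring core → C:6 H:10
  (− 1 ring H displaced by substituents)
  + CH2CH2CH3 → C:3 H:7
Element totals:
  C: 9
  H: 16
Molecular formula: C9H16.
  M = 9(12.0) + 16(1.007825)
    = 108.000000 + 16.125200 = 124.125200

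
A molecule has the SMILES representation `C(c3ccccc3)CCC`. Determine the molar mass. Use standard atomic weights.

Atom tally by fragment:
  C6H5CH2 → C:7 H:7
  CH2 → C:1 H:2
  CH2 → C:1 H:2
  CH3 → C:1 H:3
Element totals:
  C: 10
  H: 14
Molecular formula: C10H14.
  M = 10(12.011) + 14(1.008)
    = 120.110 + 14.112 = 134.222

134.22 g/mol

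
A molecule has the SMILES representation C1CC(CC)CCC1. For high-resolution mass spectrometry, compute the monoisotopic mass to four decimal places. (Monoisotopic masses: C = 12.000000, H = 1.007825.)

Atom tally by fragment:
  cyclohexane ring core → C:6 H:12
  (− 1 ring H displaced by substituents)
  + C2H5 → C:2 H:5
Element totals:
  C: 8
  H: 16
Molecular formula: C8H16.
  M = 8(12.0) + 16(1.007825)
    = 96.000000 + 16.125200 = 112.125200

112.1252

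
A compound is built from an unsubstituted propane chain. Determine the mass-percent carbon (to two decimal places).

81.71%

Atom tally by fragment:
  CH3 → C:1 H:3
  CH2 → C:1 H:2
  CH3 → C:1 H:3
Element totals:
  C: 3
  H: 8
Molecular formula: C3H8.
Molar mass = 44.097 g/mol.
Mass from C: 3 × 12.011 = 36.033 g/mol.
%C = 36.033 / 44.097 × 100 = 81.71%.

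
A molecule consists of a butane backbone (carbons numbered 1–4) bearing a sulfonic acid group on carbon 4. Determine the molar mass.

Atom tally by fragment:
  CH3 → C:1 H:3
  CH2 → C:1 H:2
  CH2 → C:1 H:2
  CH2SO3H → C:1 H:3 S:1 O:3
Element totals:
  C: 4
  H: 10
  O: 3
  S: 1
Molecular formula: C4H10O3S.
  M = 4(12.011) + 10(1.008) + 3(15.999) + 32.06
    = 48.044 + 10.080 + 47.997 + 32.060 = 138.181

138.18 g/mol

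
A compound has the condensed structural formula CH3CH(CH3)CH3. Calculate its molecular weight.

58.12 g/mol

Element totals:
  C: 4
  H: 10
Molecular formula: C4H10.
  M = 4(12.011) + 10(1.008)
    = 48.044 + 10.080 = 58.124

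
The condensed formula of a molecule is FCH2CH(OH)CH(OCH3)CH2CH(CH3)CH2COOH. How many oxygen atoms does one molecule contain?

Element totals:
  C: 9
  H: 17
  F: 1
  O: 4

4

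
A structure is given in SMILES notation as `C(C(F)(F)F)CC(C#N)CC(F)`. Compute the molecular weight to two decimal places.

183.15 g/mol

Atom tally by fragment:
  F3CCH2 → C:2 H:2 F:3
  CH2 → C:1 H:2
  CH(CN) → C:2 H:1 N:1
  CH2 → C:1 H:2
  CH2F → C:1 H:2 F:1
Element totals:
  C: 7
  H: 9
  F: 4
  N: 1
Molecular formula: C7H9F4N.
  M = 7(12.011) + 9(1.008) + 4(18.998) + 14.007
    = 84.077 + 9.072 + 75.992 + 14.007 = 183.148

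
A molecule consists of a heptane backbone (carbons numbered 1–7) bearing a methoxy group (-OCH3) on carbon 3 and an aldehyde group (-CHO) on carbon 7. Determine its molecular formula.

C9H18O2

Atom tally by fragment:
  CH3 → C:1 H:3
  CH2 → C:1 H:2
  CH(OCH3) → C:2 H:4 O:1
  CH2 → C:1 H:2
  CH2 → C:1 H:2
  CH2 → C:1 H:2
  CH2CHO → C:2 H:3 O:1
Element totals:
  C: 9
  H: 18
  O: 2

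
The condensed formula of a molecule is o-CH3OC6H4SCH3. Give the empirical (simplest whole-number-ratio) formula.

Element totals:
  C: 8
  H: 10
  O: 1
  S: 1
Molecular formula: C8H10OS.
gcd of subscripts (8, 10, 1, 1) = 1, so the empirical formula equals the molecular formula.

C8H10OS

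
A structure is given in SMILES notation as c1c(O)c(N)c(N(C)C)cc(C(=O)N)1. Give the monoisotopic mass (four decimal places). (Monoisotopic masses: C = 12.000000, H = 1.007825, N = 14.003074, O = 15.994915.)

195.1008

Atom tally by fragment:
  benzene ring core → C:6 H:6
  (− 4 ring H displaced by substituents)
  + OH → O:1 H:1
  + NH2 → N:1 H:2
  + N(CH3)2 → N:1 C:2 H:6
  + CONH2 → C:1 H:2 O:1 N:1
Element totals:
  C: 9
  H: 13
  N: 3
  O: 2
Molecular formula: C9H13N3O2.
  M = 9(12.0) + 13(1.007825) + 3(14.003074) + 2(15.994915)
    = 108.000000 + 13.101725 + 42.009222 + 31.989830 = 195.100777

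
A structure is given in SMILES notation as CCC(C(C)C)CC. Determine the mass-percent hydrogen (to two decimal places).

Atom tally by fragment:
  CH3 → C:1 H:3
  CH2 → C:1 H:2
  CH(CH(CH3)2) → C:4 H:8
  CH2 → C:1 H:2
  CH3 → C:1 H:3
Element totals:
  C: 8
  H: 18
Molecular formula: C8H18.
Molar mass = 114.232 g/mol.
Mass from H: 18 × 1.008 = 18.144 g/mol.
%H = 18.144 / 114.232 × 100 = 15.88%.

15.88%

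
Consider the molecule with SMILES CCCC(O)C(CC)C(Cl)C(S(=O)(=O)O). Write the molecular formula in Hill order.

C9H19ClO4S

Atom tally by fragment:
  CH3 → C:1 H:3
  CH2 → C:1 H:2
  CH2 → C:1 H:2
  CH(OH) → C:1 H:2 O:1
  CH(C2H5) → C:3 H:6
  CH(Cl) → C:1 H:1 Cl:1
  CH2SO3H → C:1 H:3 S:1 O:3
Element totals:
  C: 9
  H: 19
  Cl: 1
  O: 4
  S: 1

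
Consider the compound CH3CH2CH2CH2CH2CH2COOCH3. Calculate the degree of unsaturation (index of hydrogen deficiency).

Element totals:
  C: 8
  H: 16
  O: 2
Molecular formula: C8H16O2.
DoU = (2C + 2 + N − H − X) / 2 = (2·8 + 2 + 0 − 16 − 0) / 2 = 1.

1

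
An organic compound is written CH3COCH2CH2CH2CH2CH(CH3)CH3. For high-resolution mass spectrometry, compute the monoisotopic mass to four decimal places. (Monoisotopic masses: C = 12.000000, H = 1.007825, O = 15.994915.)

Element totals:
  C: 9
  H: 18
  O: 1
Molecular formula: C9H18O.
  M = 9(12.0) + 18(1.007825) + 15.994915
    = 108.000000 + 18.140850 + 15.994915 = 142.135765

142.1358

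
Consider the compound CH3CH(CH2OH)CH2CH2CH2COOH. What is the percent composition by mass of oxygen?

Atom tally by fragment:
  CH3 → C:1 H:3
  CH(CH2OH) → C:2 H:4 O:1
  CH2 → C:1 H:2
  CH2 → C:1 H:2
  CH2COOH → C:2 H:3 O:2
Element totals:
  C: 7
  H: 14
  O: 3
Molecular formula: C7H14O3.
Molar mass = 146.186 g/mol.
Mass from O: 3 × 15.999 = 47.997 g/mol.
%O = 47.997 / 146.186 × 100 = 32.83%.

32.83%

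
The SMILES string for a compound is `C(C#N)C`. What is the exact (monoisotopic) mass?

Atom tally by fragment:
  NCCH2 → C:2 H:2 N:1
  CH3 → C:1 H:3
Element totals:
  C: 3
  H: 5
  N: 1
Molecular formula: C3H5N.
  M = 3(12.0) + 5(1.007825) + 14.003074
    = 36.000000 + 5.039125 + 14.003074 = 55.042199

55.0422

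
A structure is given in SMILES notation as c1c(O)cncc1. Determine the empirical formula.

Atom tally by fragment:
  pyridine ring core → C:5 H:5 N:1
  (− 1 ring H displaced by substituents)
  + OH → O:1 H:1
Element totals:
  C: 5
  H: 5
  N: 1
  O: 1
Molecular formula: C5H5NO.
gcd of subscripts (5, 5, 1, 1) = 1, so the empirical formula equals the molecular formula.

C5H5NO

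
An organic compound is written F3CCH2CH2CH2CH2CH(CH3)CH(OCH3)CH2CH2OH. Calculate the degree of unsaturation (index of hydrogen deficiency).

Atom tally by fragment:
  F3CCH2 → C:2 H:2 F:3
  CH2 → C:1 H:2
  CH2 → C:1 H:2
  CH2 → C:1 H:2
  CH(CH3) → C:2 H:4
  CH(OCH3) → C:2 H:4 O:1
  CH2CH2OH → C:2 H:5 O:1
Element totals:
  C: 11
  H: 21
  F: 3
  O: 2
Molecular formula: C11H21F3O2.
DoU = (2C + 2 + N − H − X) / 2 = (2·11 + 2 + 0 − 21 − 3) / 2 = 0.

0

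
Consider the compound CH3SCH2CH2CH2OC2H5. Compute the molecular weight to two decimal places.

Element totals:
  C: 6
  H: 14
  O: 1
  S: 1
Molecular formula: C6H14OS.
  M = 6(12.011) + 14(1.008) + 15.999 + 32.06
    = 72.066 + 14.112 + 15.999 + 32.060 = 134.237

134.24 g/mol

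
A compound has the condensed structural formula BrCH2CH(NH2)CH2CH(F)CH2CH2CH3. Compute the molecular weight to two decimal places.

Atom tally by fragment:
  BrCH2 → C:1 H:2 Br:1
  CH(NH2) → C:1 H:3 N:1
  CH2 → C:1 H:2
  CH(F) → C:1 H:1 F:1
  CH2 → C:1 H:2
  CH2 → C:1 H:2
  CH3 → C:1 H:3
Element totals:
  C: 7
  H: 15
  Br: 1
  F: 1
  N: 1
Molecular formula: C7H15BrFN.
  M = 7(12.011) + 15(1.008) + 79.904 + 18.998 + 14.007
    = 84.077 + 15.120 + 79.904 + 18.998 + 14.007 = 212.106

212.11 g/mol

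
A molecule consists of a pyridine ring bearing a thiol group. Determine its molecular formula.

C5H5NS

Atom tally by fragment:
  pyridine ring core → C:5 H:5 N:1
  (− 1 ring H displaced by substituents)
  + SH → S:1 H:1
Element totals:
  C: 5
  H: 5
  N: 1
  S: 1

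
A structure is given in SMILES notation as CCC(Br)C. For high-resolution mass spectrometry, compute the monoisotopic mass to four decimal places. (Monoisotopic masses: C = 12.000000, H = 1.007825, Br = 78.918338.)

Atom tally by fragment:
  CH3 → C:1 H:3
  CH2 → C:1 H:2
  CH(Br) → C:1 H:1 Br:1
  CH3 → C:1 H:3
Element totals:
  C: 4
  H: 9
  Br: 1
Molecular formula: C4H9Br.
  M = 4(12.0) + 9(1.007825) + 78.918338
    = 48.000000 + 9.070425 + 78.918338 = 135.988763

135.9888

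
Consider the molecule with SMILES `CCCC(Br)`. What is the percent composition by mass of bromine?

58.32%

Atom tally by fragment:
  CH3 → C:1 H:3
  CH2 → C:1 H:2
  CH2 → C:1 H:2
  CH2Br → C:1 H:2 Br:1
Element totals:
  C: 4
  H: 9
  Br: 1
Molecular formula: C4H9Br.
Molar mass = 137.020 g/mol.
Mass from Br: 1 × 79.904 = 79.904 g/mol.
%Br = 79.904 / 137.020 × 100 = 58.32%.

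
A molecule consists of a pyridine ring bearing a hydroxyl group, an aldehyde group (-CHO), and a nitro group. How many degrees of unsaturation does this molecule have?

Atom tally by fragment:
  pyridine ring core → C:5 H:5 N:1
  (− 3 ring H displaced by substituents)
  + OH → O:1 H:1
  + CHO → C:1 H:1 O:1
  + NO2 → N:1 O:2
Element totals:
  C: 6
  H: 4
  N: 2
  O: 4
Molecular formula: C6H4N2O4.
DoU = (2C + 2 + N − H − X) / 2 = (2·6 + 2 + 2 − 4 − 0) / 2 = 6.

6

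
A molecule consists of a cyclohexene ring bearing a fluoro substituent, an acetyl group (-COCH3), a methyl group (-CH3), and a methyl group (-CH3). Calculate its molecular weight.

170.23 g/mol

Atom tally by fragment:
  cyclohexene ring core → C:6 H:10
  (− 4 ring H displaced by substituents)
  + F → F:1
  + COCH3 → C:2 H:3 O:1
  + CH3 → C:1 H:3
  + CH3 → C:1 H:3
Element totals:
  C: 10
  H: 15
  F: 1
  O: 1
Molecular formula: C10H15FO.
  M = 10(12.011) + 15(1.008) + 18.998 + 15.999
    = 120.110 + 15.120 + 18.998 + 15.999 = 170.227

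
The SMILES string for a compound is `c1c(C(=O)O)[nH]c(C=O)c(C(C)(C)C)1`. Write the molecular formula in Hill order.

Atom tally by fragment:
  pyrrole ring core → C:4 H:5 N:1
  (− 3 ring H displaced by substituents)
  + COOH → C:1 H:1 O:2
  + CHO → C:1 H:1 O:1
  + C(CH3)3 → C:4 H:9
Element totals:
  C: 10
  H: 13
  N: 1
  O: 3

C10H13NO3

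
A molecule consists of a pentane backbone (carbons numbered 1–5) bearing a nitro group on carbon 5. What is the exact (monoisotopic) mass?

117.0790

Atom tally by fragment:
  CH3 → C:1 H:3
  CH2 → C:1 H:2
  CH2 → C:1 H:2
  CH2 → C:1 H:2
  CH2NO2 → C:1 H:2 N:1 O:2
Element totals:
  C: 5
  H: 11
  N: 1
  O: 2
Molecular formula: C5H11NO2.
  M = 5(12.0) + 11(1.007825) + 14.003074 + 2(15.994915)
    = 60.000000 + 11.086075 + 14.003074 + 31.989830 = 117.078979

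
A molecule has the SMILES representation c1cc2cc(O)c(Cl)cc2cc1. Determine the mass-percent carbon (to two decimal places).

Atom tally by fragment:
  naphthalene ring system core → C:10 H:8
  (− 2 ring H displaced by substituents)
  + OH → O:1 H:1
  + Cl → Cl:1
Element totals:
  C: 10
  H: 7
  Cl: 1
  O: 1
Molecular formula: C10H7ClO.
Molar mass = 178.615 g/mol.
Mass from C: 10 × 12.011 = 120.110 g/mol.
%C = 120.110 / 178.615 × 100 = 67.25%.

67.25%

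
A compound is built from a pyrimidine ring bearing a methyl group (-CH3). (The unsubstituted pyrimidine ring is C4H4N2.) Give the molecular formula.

Atom tally by fragment:
  pyrimidine ring core → C:4 H:4 N:2
  (− 1 ring H displaced by substituents)
  + CH3 → C:1 H:3
Element totals:
  C: 5
  H: 6
  N: 2

C5H6N2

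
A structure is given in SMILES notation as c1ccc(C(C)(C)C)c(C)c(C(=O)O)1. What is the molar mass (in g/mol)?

192.26 g/mol

Atom tally by fragment:
  benzene ring core → C:6 H:6
  (− 3 ring H displaced by substituents)
  + C(CH3)3 → C:4 H:9
  + CH3 → C:1 H:3
  + COOH → C:1 H:1 O:2
Element totals:
  C: 12
  H: 16
  O: 2
Molecular formula: C12H16O2.
  M = 12(12.011) + 16(1.008) + 2(15.999)
    = 144.132 + 16.128 + 31.998 = 192.258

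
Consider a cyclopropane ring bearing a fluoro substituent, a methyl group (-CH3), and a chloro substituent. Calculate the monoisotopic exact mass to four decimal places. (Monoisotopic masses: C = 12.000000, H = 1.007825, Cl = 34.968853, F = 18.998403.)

Atom tally by fragment:
  cyclopropane ring core → C:3 H:6
  (− 3 ring H displaced by substituents)
  + F → F:1
  + CH3 → C:1 H:3
  + Cl → Cl:1
Element totals:
  C: 4
  H: 6
  Cl: 1
  F: 1
Molecular formula: C4H6ClF.
  M = 4(12.0) + 6(1.007825) + 34.968853 + 18.998403
    = 48.000000 + 6.046950 + 34.968853 + 18.998403 = 108.014206

108.0142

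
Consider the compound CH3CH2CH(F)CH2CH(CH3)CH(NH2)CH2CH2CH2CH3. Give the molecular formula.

Atom tally by fragment:
  CH3 → C:1 H:3
  CH2 → C:1 H:2
  CH(F) → C:1 H:1 F:1
  CH2 → C:1 H:2
  CH(CH3) → C:2 H:4
  CH(NH2) → C:1 H:3 N:1
  CH2 → C:1 H:2
  CH2 → C:1 H:2
  CH2 → C:1 H:2
  CH3 → C:1 H:3
Element totals:
  C: 11
  H: 24
  F: 1
  N: 1

C11H24FN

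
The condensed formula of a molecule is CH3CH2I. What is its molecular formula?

C2H5I

Element totals:
  C: 2
  H: 5
  I: 1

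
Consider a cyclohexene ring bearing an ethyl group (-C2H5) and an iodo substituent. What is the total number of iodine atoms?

Atom tally by fragment:
  cyclohexene ring core → C:6 H:10
  (− 2 ring H displaced by substituents)
  + C2H5 → C:2 H:5
  + I → I:1
Element totals:
  C: 8
  H: 13
  I: 1

1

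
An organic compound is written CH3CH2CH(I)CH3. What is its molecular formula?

C4H9I

Atom tally by fragment:
  CH3 → C:1 H:3
  CH2 → C:1 H:2
  CH(I) → C:1 H:1 I:1
  CH3 → C:1 H:3
Element totals:
  C: 4
  H: 9
  I: 1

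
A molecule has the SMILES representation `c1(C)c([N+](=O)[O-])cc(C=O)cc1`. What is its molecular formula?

C8H7NO3

Atom tally by fragment:
  benzene ring core → C:6 H:6
  (− 3 ring H displaced by substituents)
  + CH3 → C:1 H:3
  + NO2 → N:1 O:2
  + CHO → C:1 H:1 O:1
Element totals:
  C: 8
  H: 7
  N: 1
  O: 3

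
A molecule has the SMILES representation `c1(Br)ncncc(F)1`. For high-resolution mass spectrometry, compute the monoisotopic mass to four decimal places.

Atom tally by fragment:
  pyrimidine ring core → C:4 H:4 N:2
  (− 2 ring H displaced by substituents)
  + Br → Br:1
  + F → F:1
Element totals:
  C: 4
  H: 2
  Br: 1
  F: 1
  N: 2
Molecular formula: C4H2BrFN2.
  M = 4(12.0) + 2(1.007825) + 78.918338 + 18.998403 + 2(14.003074)
    = 48.000000 + 2.015650 + 78.918338 + 18.998403 + 28.006148 = 175.938539

175.9385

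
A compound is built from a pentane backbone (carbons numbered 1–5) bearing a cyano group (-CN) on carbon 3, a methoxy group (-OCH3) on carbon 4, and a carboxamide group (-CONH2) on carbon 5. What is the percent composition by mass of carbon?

Atom tally by fragment:
  CH3 → C:1 H:3
  CH2 → C:1 H:2
  CH(CN) → C:2 H:1 N:1
  CH(OCH3) → C:2 H:4 O:1
  CH2CONH2 → C:2 H:4 O:1 N:1
Element totals:
  C: 8
  H: 14
  N: 2
  O: 2
Molecular formula: C8H14N2O2.
Molar mass = 170.212 g/mol.
Mass from C: 8 × 12.011 = 96.088 g/mol.
%C = 96.088 / 170.212 × 100 = 56.45%.

56.45%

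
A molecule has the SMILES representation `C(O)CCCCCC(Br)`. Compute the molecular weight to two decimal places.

195.10 g/mol

Atom tally by fragment:
  HOCH2 → C:1 H:3 O:1
  CH2 → C:1 H:2
  CH2 → C:1 H:2
  CH2 → C:1 H:2
  CH2 → C:1 H:2
  CH2 → C:1 H:2
  CH2Br → C:1 H:2 Br:1
Element totals:
  C: 7
  H: 15
  Br: 1
  O: 1
Molecular formula: C7H15BrO.
  M = 7(12.011) + 15(1.008) + 79.904 + 15.999
    = 84.077 + 15.120 + 79.904 + 15.999 = 195.100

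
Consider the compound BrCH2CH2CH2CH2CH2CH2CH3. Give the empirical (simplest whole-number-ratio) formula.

C7H15Br

Atom tally by fragment:
  BrCH2 → C:1 H:2 Br:1
  CH2 → C:1 H:2
  CH2 → C:1 H:2
  CH2 → C:1 H:2
  CH2 → C:1 H:2
  CH2 → C:1 H:2
  CH3 → C:1 H:3
Element totals:
  C: 7
  H: 15
  Br: 1
Molecular formula: C7H15Br.
gcd of subscripts (1, 7, 15) = 1, so the empirical formula equals the molecular formula.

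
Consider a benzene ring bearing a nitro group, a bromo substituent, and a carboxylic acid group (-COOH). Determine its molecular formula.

Atom tally by fragment:
  benzene ring core → C:6 H:6
  (− 3 ring H displaced by substituents)
  + NO2 → N:1 O:2
  + Br → Br:1
  + COOH → C:1 H:1 O:2
Element totals:
  C: 7
  H: 4
  Br: 1
  N: 1
  O: 4

C7H4BrNO4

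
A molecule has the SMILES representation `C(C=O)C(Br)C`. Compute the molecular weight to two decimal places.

Atom tally by fragment:
  OHCCH2 → C:2 H:3 O:1
  CH(Br) → C:1 H:1 Br:1
  CH3 → C:1 H:3
Element totals:
  C: 4
  H: 7
  Br: 1
  O: 1
Molecular formula: C4H7BrO.
  M = 4(12.011) + 7(1.008) + 79.904 + 15.999
    = 48.044 + 7.056 + 79.904 + 15.999 = 151.003

151.00 g/mol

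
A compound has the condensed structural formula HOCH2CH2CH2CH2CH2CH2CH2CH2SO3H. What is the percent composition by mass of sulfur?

Element totals:
  C: 8
  H: 18
  O: 4
  S: 1
Molecular formula: C8H18O4S.
Molar mass = 210.288 g/mol.
Mass from S: 1 × 32.06 = 32.060 g/mol.
%S = 32.060 / 210.288 × 100 = 15.25%.

15.25%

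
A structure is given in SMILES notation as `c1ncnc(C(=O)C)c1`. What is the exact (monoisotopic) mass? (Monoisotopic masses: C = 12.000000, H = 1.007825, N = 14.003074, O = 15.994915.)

122.0480

Atom tally by fragment:
  pyrimidine ring core → C:4 H:4 N:2
  (− 1 ring H displaced by substituents)
  + COCH3 → C:2 H:3 O:1
Element totals:
  C: 6
  H: 6
  N: 2
  O: 1
Molecular formula: C6H6N2O.
  M = 6(12.0) + 6(1.007825) + 2(14.003074) + 15.994915
    = 72.000000 + 6.046950 + 28.006148 + 15.994915 = 122.048013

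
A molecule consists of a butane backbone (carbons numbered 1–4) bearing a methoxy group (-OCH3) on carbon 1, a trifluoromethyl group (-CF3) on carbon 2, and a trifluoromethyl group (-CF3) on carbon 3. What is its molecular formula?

C7H10F6O

Atom tally by fragment:
  CH3OCH2 → C:2 H:5 O:1
  CH(CF3) → C:2 H:1 F:3
  CH(CF3) → C:2 H:1 F:3
  CH3 → C:1 H:3
Element totals:
  C: 7
  H: 10
  F: 6
  O: 1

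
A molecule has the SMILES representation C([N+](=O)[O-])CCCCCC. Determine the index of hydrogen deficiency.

1

Atom tally by fragment:
  O2NCH2 → C:1 H:2 N:1 O:2
  CH2 → C:1 H:2
  CH2 → C:1 H:2
  CH2 → C:1 H:2
  CH2 → C:1 H:2
  CH2 → C:1 H:2
  CH3 → C:1 H:3
Element totals:
  C: 7
  H: 15
  N: 1
  O: 2
Molecular formula: C7H15NO2.
DoU = (2C + 2 + N − H − X) / 2 = (2·7 + 2 + 1 − 15 − 0) / 2 = 1.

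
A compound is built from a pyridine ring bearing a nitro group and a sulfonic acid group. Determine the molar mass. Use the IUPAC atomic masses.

204.16 g/mol

Atom tally by fragment:
  pyridine ring core → C:5 H:5 N:1
  (− 2 ring H displaced by substituents)
  + NO2 → N:1 O:2
  + SO3H → S:1 O:3 H:1
Element totals:
  C: 5
  H: 4
  N: 2
  O: 5
  S: 1
Molecular formula: C5H4N2O5S.
  M = 5(12.011) + 4(1.008) + 2(14.007) + 5(15.999) + 32.06
    = 60.055 + 4.032 + 28.014 + 79.995 + 32.060 = 204.156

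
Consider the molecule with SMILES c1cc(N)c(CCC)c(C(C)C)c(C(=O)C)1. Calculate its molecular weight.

Atom tally by fragment:
  benzene ring core → C:6 H:6
  (− 4 ring H displaced by substituents)
  + NH2 → N:1 H:2
  + CH2CH2CH3 → C:3 H:7
  + CH(CH3)2 → C:3 H:7
  + COCH3 → C:2 H:3 O:1
Element totals:
  C: 14
  H: 21
  N: 1
  O: 1
Molecular formula: C14H21NO.
  M = 14(12.011) + 21(1.008) + 14.007 + 15.999
    = 168.154 + 21.168 + 14.007 + 15.999 = 219.328

219.33 g/mol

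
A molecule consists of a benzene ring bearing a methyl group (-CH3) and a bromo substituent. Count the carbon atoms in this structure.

Atom tally by fragment:
  benzene ring core → C:6 H:6
  (− 2 ring H displaced by substituents)
  + CH3 → C:1 H:3
  + Br → Br:1
Element totals:
  C: 7
  H: 7
  Br: 1

7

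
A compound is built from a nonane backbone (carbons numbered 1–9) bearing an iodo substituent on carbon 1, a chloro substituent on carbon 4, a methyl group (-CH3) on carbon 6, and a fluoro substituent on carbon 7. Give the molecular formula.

Atom tally by fragment:
  ICH2 → C:1 H:2 I:1
  CH2 → C:1 H:2
  CH2 → C:1 H:2
  CH(Cl) → C:1 H:1 Cl:1
  CH2 → C:1 H:2
  CH(CH3) → C:2 H:4
  CH(F) → C:1 H:1 F:1
  CH2 → C:1 H:2
  CH3 → C:1 H:3
Element totals:
  C: 10
  H: 19
  Cl: 1
  F: 1
  I: 1

C10H19ClFI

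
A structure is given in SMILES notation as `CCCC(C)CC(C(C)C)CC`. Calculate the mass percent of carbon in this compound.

84.61%

Atom tally by fragment:
  CH3 → C:1 H:3
  CH2 → C:1 H:2
  CH2 → C:1 H:2
  CH(CH3) → C:2 H:4
  CH2 → C:1 H:2
  CH(CH(CH3)2) → C:4 H:8
  CH2 → C:1 H:2
  CH3 → C:1 H:3
Element totals:
  C: 12
  H: 26
Molecular formula: C12H26.
Molar mass = 170.340 g/mol.
Mass from C: 12 × 12.011 = 144.132 g/mol.
%C = 144.132 / 170.340 × 100 = 84.61%.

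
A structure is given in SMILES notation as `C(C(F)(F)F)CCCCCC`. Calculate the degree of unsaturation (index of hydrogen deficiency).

Atom tally by fragment:
  F3CCH2 → C:2 H:2 F:3
  CH2 → C:1 H:2
  CH2 → C:1 H:2
  CH2 → C:1 H:2
  CH2 → C:1 H:2
  CH2 → C:1 H:2
  CH3 → C:1 H:3
Element totals:
  C: 8
  H: 15
  F: 3
Molecular formula: C8H15F3.
DoU = (2C + 2 + N − H − X) / 2 = (2·8 + 2 + 0 − 15 − 3) / 2 = 0.

0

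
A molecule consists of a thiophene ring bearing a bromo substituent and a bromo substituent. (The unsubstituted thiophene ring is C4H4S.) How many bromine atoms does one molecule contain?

Atom tally by fragment:
  thiophene ring core → C:4 H:4 S:1
  (− 2 ring H displaced by substituents)
  + Br → Br:1
  + Br → Br:1
Element totals:
  C: 4
  H: 2
  Br: 2
  S: 1

2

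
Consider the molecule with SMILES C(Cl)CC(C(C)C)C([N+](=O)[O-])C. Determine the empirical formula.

C8H16ClNO2

Atom tally by fragment:
  ClCH2 → C:1 H:2 Cl:1
  CH2 → C:1 H:2
  CH(CH(CH3)2) → C:4 H:8
  CH(NO2) → C:1 H:1 N:1 O:2
  CH3 → C:1 H:3
Element totals:
  C: 8
  H: 16
  Cl: 1
  N: 1
  O: 2
Molecular formula: C8H16ClNO2.
gcd of subscripts (8, 1, 16, 1, 2) = 1, so the empirical formula equals the molecular formula.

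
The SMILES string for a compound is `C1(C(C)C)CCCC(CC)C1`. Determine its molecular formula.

Atom tally by fragment:
  cyclohexane ring core → C:6 H:12
  (− 2 ring H displaced by substituents)
  + CH(CH3)2 → C:3 H:7
  + C2H5 → C:2 H:5
Element totals:
  C: 11
  H: 22

C11H22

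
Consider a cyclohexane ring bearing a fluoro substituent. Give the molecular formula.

Atom tally by fragment:
  cyclohexane ring core → C:6 H:12
  (− 1 ring H displaced by substituents)
  + F → F:1
Element totals:
  C: 6
  H: 11
  F: 1

C6H11F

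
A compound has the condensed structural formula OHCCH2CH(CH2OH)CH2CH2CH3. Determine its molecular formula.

Atom tally by fragment:
  OHCCH2 → C:2 H:3 O:1
  CH(CH2OH) → C:2 H:4 O:1
  CH2 → C:1 H:2
  CH2 → C:1 H:2
  CH3 → C:1 H:3
Element totals:
  C: 7
  H: 14
  O: 2

C7H14O2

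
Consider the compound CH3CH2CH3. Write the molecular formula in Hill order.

Element totals:
  C: 3
  H: 8

C3H8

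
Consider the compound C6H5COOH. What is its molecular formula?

Element totals:
  C: 7
  H: 6
  O: 2

C7H6O2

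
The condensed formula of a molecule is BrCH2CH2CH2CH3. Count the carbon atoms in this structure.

Atom tally by fragment:
  BrCH2 → C:1 H:2 Br:1
  CH2 → C:1 H:2
  CH2 → C:1 H:2
  CH3 → C:1 H:3
Element totals:
  C: 4
  H: 9
  Br: 1

4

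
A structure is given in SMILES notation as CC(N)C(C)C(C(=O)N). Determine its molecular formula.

Atom tally by fragment:
  CH3 → C:1 H:3
  CH(NH2) → C:1 H:3 N:1
  CH(CH3) → C:2 H:4
  CH2CONH2 → C:2 H:4 O:1 N:1
Element totals:
  C: 6
  H: 14
  N: 2
  O: 1

C6H14N2O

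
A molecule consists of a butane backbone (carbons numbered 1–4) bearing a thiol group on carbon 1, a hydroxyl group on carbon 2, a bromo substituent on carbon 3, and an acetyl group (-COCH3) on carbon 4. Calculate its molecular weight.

227.12 g/mol

Atom tally by fragment:
  HSCH2 → C:1 H:3 S:1
  CH(OH) → C:1 H:2 O:1
  CH(Br) → C:1 H:1 Br:1
  CH2COCH3 → C:3 H:5 O:1
Element totals:
  C: 6
  H: 11
  Br: 1
  O: 2
  S: 1
Molecular formula: C6H11BrO2S.
  M = 6(12.011) + 11(1.008) + 79.904 + 2(15.999) + 32.06
    = 72.066 + 11.088 + 79.904 + 31.998 + 32.060 = 227.116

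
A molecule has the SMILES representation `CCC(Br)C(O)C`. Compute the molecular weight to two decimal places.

167.05 g/mol

Atom tally by fragment:
  CH3 → C:1 H:3
  CH2 → C:1 H:2
  CH(Br) → C:1 H:1 Br:1
  CH(OH) → C:1 H:2 O:1
  CH3 → C:1 H:3
Element totals:
  C: 5
  H: 11
  Br: 1
  O: 1
Molecular formula: C5H11BrO.
  M = 5(12.011) + 11(1.008) + 79.904 + 15.999
    = 60.055 + 11.088 + 79.904 + 15.999 = 167.046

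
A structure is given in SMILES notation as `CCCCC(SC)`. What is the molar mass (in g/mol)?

Atom tally by fragment:
  CH3 → C:1 H:3
  CH2 → C:1 H:2
  CH2 → C:1 H:2
  CH2 → C:1 H:2
  CH2SCH3 → C:2 H:5 S:1
Element totals:
  C: 6
  H: 14
  S: 1
Molecular formula: C6H14S.
  M = 6(12.011) + 14(1.008) + 32.06
    = 72.066 + 14.112 + 32.060 = 118.238

118.24 g/mol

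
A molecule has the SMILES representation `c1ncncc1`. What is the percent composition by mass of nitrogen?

Atom tally by fragment:
  pyrimidine ring core → C:4 H:4 N:2
Element totals:
  C: 4
  H: 4
  N: 2
Molecular formula: C4H4N2.
Molar mass = 80.090 g/mol.
Mass from N: 2 × 14.007 = 28.014 g/mol.
%N = 28.014 / 80.090 × 100 = 34.98%.

34.98%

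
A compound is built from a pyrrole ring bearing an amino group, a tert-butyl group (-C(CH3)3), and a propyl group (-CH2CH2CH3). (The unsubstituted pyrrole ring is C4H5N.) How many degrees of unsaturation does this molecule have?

3

Atom tally by fragment:
  pyrrole ring core → C:4 H:5 N:1
  (− 3 ring H displaced by substituents)
  + NH2 → N:1 H:2
  + C(CH3)3 → C:4 H:9
  + CH2CH2CH3 → C:3 H:7
Element totals:
  C: 11
  H: 20
  N: 2
Molecular formula: C11H20N2.
DoU = (2C + 2 + N − H − X) / 2 = (2·11 + 2 + 2 − 20 − 0) / 2 = 3.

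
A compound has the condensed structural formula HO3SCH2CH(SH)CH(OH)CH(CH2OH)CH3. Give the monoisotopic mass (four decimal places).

Element totals:
  C: 6
  H: 14
  O: 5
  S: 2
Molecular formula: C6H14O5S2.
  M = 6(12.0) + 14(1.007825) + 5(15.994915) + 2(31.972071)
    = 72.000000 + 14.109550 + 79.974575 + 63.944142 = 230.028267

230.0283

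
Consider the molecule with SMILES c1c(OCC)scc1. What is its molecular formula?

C6H8OS

Atom tally by fragment:
  thiophene ring core → C:4 H:4 S:1
  (− 1 ring H displaced by substituents)
  + OC2H5 → C:2 H:5 O:1
Element totals:
  C: 6
  H: 8
  O: 1
  S: 1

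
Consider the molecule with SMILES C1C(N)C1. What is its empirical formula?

C3H7N

Atom tally by fragment:
  cyclopropane ring core → C:3 H:6
  (− 1 ring H displaced by substituents)
  + NH2 → N:1 H:2
Element totals:
  C: 3
  H: 7
  N: 1
Molecular formula: C3H7N.
gcd of subscripts (3, 7, 1) = 1, so the empirical formula equals the molecular formula.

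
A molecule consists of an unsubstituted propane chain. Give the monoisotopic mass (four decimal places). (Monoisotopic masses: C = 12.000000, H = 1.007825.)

Atom tally by fragment:
  CH3 → C:1 H:3
  CH2 → C:1 H:2
  CH3 → C:1 H:3
Element totals:
  C: 3
  H: 8
Molecular formula: C3H8.
  M = 3(12.0) + 8(1.007825)
    = 36.000000 + 8.062600 = 44.062600

44.0626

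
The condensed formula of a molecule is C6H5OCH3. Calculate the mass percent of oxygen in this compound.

Atom tally by fragment:
  benzene ring core → C:6 H:6
  (− 1 ring H displaced by substituents)
  + OCH3 → C:1 H:3 O:1
Element totals:
  C: 7
  H: 8
  O: 1
Molecular formula: C7H8O.
Molar mass = 108.140 g/mol.
Mass from O: 1 × 15.999 = 15.999 g/mol.
%O = 15.999 / 108.140 × 100 = 14.79%.

14.79%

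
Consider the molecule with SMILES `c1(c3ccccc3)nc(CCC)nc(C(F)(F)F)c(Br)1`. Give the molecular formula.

Atom tally by fragment:
  pyrimidine ring core → C:4 H:4 N:2
  (− 4 ring H displaced by substituents)
  + C6H5 → C:6 H:5
  + CH2CH2CH3 → C:3 H:7
  + CF3 → C:1 F:3
  + Br → Br:1
Element totals:
  C: 14
  H: 12
  Br: 1
  F: 3
  N: 2

C14H12BrF3N2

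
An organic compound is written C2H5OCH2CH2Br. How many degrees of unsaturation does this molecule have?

Element totals:
  C: 4
  H: 9
  Br: 1
  O: 1
Molecular formula: C4H9BrO.
DoU = (2C + 2 + N − H − X) / 2 = (2·4 + 2 + 0 − 9 − 1) / 2 = 0.

0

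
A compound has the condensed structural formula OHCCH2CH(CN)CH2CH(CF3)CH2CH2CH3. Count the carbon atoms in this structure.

10

Atom tally by fragment:
  OHCCH2 → C:2 H:3 O:1
  CH(CN) → C:2 H:1 N:1
  CH2 → C:1 H:2
  CH(CF3) → C:2 H:1 F:3
  CH2 → C:1 H:2
  CH2 → C:1 H:2
  CH3 → C:1 H:3
Element totals:
  C: 10
  H: 14
  F: 3
  N: 1
  O: 1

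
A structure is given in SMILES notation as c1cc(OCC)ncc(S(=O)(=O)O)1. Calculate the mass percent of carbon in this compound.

Atom tally by fragment:
  pyridine ring core → C:5 H:5 N:1
  (− 2 ring H displaced by substituents)
  + OC2H5 → C:2 H:5 O:1
  + SO3H → S:1 O:3 H:1
Element totals:
  C: 7
  H: 9
  N: 1
  O: 4
  S: 1
Molecular formula: C7H9NO4S.
Molar mass = 203.212 g/mol.
Mass from C: 7 × 12.011 = 84.077 g/mol.
%C = 84.077 / 203.212 × 100 = 41.37%.

41.37%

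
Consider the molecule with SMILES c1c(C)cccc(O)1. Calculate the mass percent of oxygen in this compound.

Atom tally by fragment:
  benzene ring core → C:6 H:6
  (− 2 ring H displaced by substituents)
  + CH3 → C:1 H:3
  + OH → O:1 H:1
Element totals:
  C: 7
  H: 8
  O: 1
Molecular formula: C7H8O.
Molar mass = 108.140 g/mol.
Mass from O: 1 × 15.999 = 15.999 g/mol.
%O = 15.999 / 108.140 × 100 = 14.79%.

14.79%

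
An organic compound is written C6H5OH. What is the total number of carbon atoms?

6

Atom tally by fragment:
  benzene ring core → C:6 H:6
  (− 1 ring H displaced by substituents)
  + OH → O:1 H:1
Element totals:
  C: 6
  H: 6
  O: 1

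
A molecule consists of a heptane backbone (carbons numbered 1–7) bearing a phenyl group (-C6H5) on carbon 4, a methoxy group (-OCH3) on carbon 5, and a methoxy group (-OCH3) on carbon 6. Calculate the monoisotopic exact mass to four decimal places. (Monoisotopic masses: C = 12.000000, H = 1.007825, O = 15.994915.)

Atom tally by fragment:
  CH3 → C:1 H:3
  CH2 → C:1 H:2
  CH2 → C:1 H:2
  CH(C6H5) → C:7 H:6
  CH(OCH3) → C:2 H:4 O:1
  CH(OCH3) → C:2 H:4 O:1
  CH3 → C:1 H:3
Element totals:
  C: 15
  H: 24
  O: 2
Molecular formula: C15H24O2.
  M = 15(12.0) + 24(1.007825) + 2(15.994915)
    = 180.000000 + 24.187800 + 31.989830 = 236.177630

236.1776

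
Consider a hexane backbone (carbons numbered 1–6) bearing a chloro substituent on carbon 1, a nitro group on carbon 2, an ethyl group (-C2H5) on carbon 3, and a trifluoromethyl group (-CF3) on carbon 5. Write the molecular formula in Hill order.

Atom tally by fragment:
  ClCH2 → C:1 H:2 Cl:1
  CH(NO2) → C:1 H:1 N:1 O:2
  CH(C2H5) → C:3 H:6
  CH2 → C:1 H:2
  CH(CF3) → C:2 H:1 F:3
  CH3 → C:1 H:3
Element totals:
  C: 9
  H: 15
  Cl: 1
  F: 3
  N: 1
  O: 2

C9H15ClF3NO2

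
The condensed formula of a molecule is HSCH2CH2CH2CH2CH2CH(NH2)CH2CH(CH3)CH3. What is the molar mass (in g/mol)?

Atom tally by fragment:
  HSCH2 → C:1 H:3 S:1
  CH2 → C:1 H:2
  CH2 → C:1 H:2
  CH2 → C:1 H:2
  CH2 → C:1 H:2
  CH(NH2) → C:1 H:3 N:1
  CH2 → C:1 H:2
  CH(CH3) → C:2 H:4
  CH3 → C:1 H:3
Element totals:
  C: 10
  H: 23
  N: 1
  S: 1
Molecular formula: C10H23NS.
  M = 10(12.011) + 23(1.008) + 14.007 + 32.06
    = 120.110 + 23.184 + 14.007 + 32.060 = 189.361

189.36 g/mol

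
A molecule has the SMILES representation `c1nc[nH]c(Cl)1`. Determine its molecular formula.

Atom tally by fragment:
  imidazole ring core → C:3 H:4 N:2
  (− 1 ring H displaced by substituents)
  + Cl → Cl:1
Element totals:
  C: 3
  H: 3
  Cl: 1
  N: 2

C3H3ClN2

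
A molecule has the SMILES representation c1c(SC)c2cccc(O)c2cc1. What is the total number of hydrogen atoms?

10

Atom tally by fragment:
  naphthalene ring system core → C:10 H:8
  (− 2 ring H displaced by substituents)
  + SCH3 → C:1 H:3 S:1
  + OH → O:1 H:1
Element totals:
  C: 11
  H: 10
  O: 1
  S: 1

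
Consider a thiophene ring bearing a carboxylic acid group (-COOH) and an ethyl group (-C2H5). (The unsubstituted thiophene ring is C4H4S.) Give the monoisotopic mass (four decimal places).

Atom tally by fragment:
  thiophene ring core → C:4 H:4 S:1
  (− 2 ring H displaced by substituents)
  + COOH → C:1 H:1 O:2
  + C2H5 → C:2 H:5
Element totals:
  C: 7
  H: 8
  O: 2
  S: 1
Molecular formula: C7H8O2S.
  M = 7(12.0) + 8(1.007825) + 2(15.994915) + 31.972071
    = 84.000000 + 8.062600 + 31.989830 + 31.972071 = 156.024501

156.0245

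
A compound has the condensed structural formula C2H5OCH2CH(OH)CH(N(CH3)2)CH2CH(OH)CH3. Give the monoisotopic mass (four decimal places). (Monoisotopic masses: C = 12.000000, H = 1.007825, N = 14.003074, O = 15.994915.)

205.1678

Atom tally by fragment:
  C2H5OCH2 → C:3 H:7 O:1
  CH(OH) → C:1 H:2 O:1
  CH(N(CH3)2) → C:3 H:7 N:1
  CH2 → C:1 H:2
  CH(OH) → C:1 H:2 O:1
  CH3 → C:1 H:3
Element totals:
  C: 10
  H: 23
  N: 1
  O: 3
Molecular formula: C10H23NO3.
  M = 10(12.0) + 23(1.007825) + 14.003074 + 3(15.994915)
    = 120.000000 + 23.179975 + 14.003074 + 47.984745 = 205.167794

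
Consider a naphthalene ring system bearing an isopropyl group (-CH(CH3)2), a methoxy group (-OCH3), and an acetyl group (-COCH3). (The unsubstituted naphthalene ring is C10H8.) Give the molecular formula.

C16H18O2

Atom tally by fragment:
  naphthalene ring system core → C:10 H:8
  (− 3 ring H displaced by substituents)
  + CH(CH3)2 → C:3 H:7
  + OCH3 → C:1 H:3 O:1
  + COCH3 → C:2 H:3 O:1
Element totals:
  C: 16
  H: 18
  O: 2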